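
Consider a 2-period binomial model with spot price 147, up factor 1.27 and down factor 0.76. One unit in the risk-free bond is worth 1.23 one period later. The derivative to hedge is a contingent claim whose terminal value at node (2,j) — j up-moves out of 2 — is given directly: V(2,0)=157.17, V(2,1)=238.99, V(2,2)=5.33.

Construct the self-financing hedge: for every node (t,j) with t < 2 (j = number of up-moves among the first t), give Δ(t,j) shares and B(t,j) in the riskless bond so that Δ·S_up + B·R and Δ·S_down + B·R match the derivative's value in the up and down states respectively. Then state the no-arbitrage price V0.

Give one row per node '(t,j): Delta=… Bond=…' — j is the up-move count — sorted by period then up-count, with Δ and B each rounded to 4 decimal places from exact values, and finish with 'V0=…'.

Under the risk-neutral measure, an up-move has probability p* = (R−d)/(u−d) = 0.9216 and values discount at R = 1.23.
Terminal values V(2,·): V(2,0)=157.1700, V(2,1)=238.9900, V(2,2)=5.3300
Node (1,0) S=111.7200: V=(p*·238.9900+(1−p*)·157.1700)/1.23=189.0835; Δ=(238.9900−157.1700)/(141.8844−84.9072)=1.4360; B=V−Δ·S=28.6522
Node (1,1) S=186.6900: V=(p*·5.3300+(1−p*)·238.9900)/1.23=19.2327; Δ=(5.3300−238.9900)/(237.0963−141.8844)=-2.4541; B=V−Δ·S=477.3896
Node (0,0) S=147.0000: V=(p*·19.2327+(1−p*)·189.0835)/1.23=26.4670; Δ=(19.2327−189.0835)/(186.6900−111.7200)=-2.2656; B=V−Δ·S=359.5077
Check: Δ(0,0)·S0 + B(0,0) = 26.4670 = V0.

(0,0): Delta=-2.2656 Bond=359.5077
(1,0): Delta=1.4360 Bond=28.6522
(1,1): Delta=-2.4541 Bond=477.3896
V0=26.4670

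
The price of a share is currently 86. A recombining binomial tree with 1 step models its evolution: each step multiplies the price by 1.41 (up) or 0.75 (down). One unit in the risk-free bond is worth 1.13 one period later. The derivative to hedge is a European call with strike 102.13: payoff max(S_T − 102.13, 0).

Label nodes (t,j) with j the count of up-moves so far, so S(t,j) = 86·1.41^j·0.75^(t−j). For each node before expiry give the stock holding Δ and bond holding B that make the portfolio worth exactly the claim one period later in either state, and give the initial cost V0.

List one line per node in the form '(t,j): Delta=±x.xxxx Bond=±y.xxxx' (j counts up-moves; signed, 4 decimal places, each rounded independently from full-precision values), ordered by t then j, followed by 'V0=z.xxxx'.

(0,0): Delta=0.3370 Bond=-19.2377
V0=9.7471

Under the risk-neutral measure, an up-move has probability p* = (R−d)/(u−d) = 0.5758 and values discount at R = 1.13.
At expiry t=1: V(1,0)=0.0000, V(1,1)=19.1300
(0,0): S=86.0000. Δ = (V_up−V_dn)/(S_up−S_dn) = (19.1300−0.0000)/(121.2600−64.5000) = 0.3370. V = [p*·19.1300 + (1−p*)·0.0000]/1.13 = 9.7471. B = V − Δ·S = -19.2377.
Self-financing check: at every node Δ·S+B equals the discounted successor values.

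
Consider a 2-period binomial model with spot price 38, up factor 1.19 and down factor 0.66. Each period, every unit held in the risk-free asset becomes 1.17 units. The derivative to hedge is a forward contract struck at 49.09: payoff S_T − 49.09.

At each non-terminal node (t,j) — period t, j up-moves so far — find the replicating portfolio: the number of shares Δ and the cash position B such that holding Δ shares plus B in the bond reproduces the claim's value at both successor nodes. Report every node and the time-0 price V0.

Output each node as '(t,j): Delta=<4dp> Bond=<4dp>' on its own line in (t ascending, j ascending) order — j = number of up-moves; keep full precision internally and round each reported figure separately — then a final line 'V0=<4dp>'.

(0,0): Delta=1.0000 Bond=-35.8609
(1,0): Delta=1.0000 Bond=-41.9573
(1,1): Delta=1.0000 Bond=-41.9573
V0=2.1391

The replicating-portfolio and risk-neutral prices coincide; use p* = (1.17−0.66)/(1.19−0.66) = 0.9623 for the latter.
Terminal values V(2,·): V(2,0)=-32.5372, V(2,1)=-19.2448, V(2,2)=4.7218
Node (1,0) S=25.0800: V=(p*·-19.2448+(1−p*)·-32.5372)/1.17=-16.8773; Δ=(-19.2448−-32.5372)/(29.8452−16.5528)=1.0000; B=V−Δ·S=-41.9573
Node (1,1) S=45.2200: V=(p*·4.7218+(1−p*)·-19.2448)/1.17=3.2627; Δ=(4.7218−-19.2448)/(53.8118−29.8452)=1.0000; B=V−Δ·S=-41.9573
Node (0,0) S=38.0000: V=(p*·3.2627+(1−p*)·-16.8773)/1.17=2.1391; Δ=(3.2627−-16.8773)/(45.2200−25.0800)=1.0000; B=V−Δ·S=-35.8609
Each (Δ,B) replicates both successor values, so the strategy is self-financing and V0 is arbitrage-free.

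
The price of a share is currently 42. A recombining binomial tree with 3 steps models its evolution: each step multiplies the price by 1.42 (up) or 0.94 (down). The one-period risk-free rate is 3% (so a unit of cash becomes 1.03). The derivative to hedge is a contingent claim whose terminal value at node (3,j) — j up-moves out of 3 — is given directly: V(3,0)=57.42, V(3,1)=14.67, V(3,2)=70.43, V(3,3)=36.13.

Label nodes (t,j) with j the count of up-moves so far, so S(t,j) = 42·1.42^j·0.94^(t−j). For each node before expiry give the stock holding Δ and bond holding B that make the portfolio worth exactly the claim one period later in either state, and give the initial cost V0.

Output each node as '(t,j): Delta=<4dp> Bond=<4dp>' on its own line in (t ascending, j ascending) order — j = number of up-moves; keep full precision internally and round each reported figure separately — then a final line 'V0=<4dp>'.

The replicating-portfolio and risk-neutral prices coincide; use p* = (1.03−0.94)/(1.42−0.94) = 0.1875 for the latter.
Payoff layer (t=3): V(3,0)=57.4200, V(3,1)=14.6700, V(3,2)=70.4300, V(3,3)=36.1300
Node (2,0) S=37.1112: V=(p*·14.6700+(1−p*)·57.4200)/1.03=47.9654; Δ=(14.6700−57.4200)/(52.6979−34.8845)=-2.3999; B=V−Δ·S=137.0279
Node (2,1) S=56.0616: V=(p*·70.4300+(1−p*)·14.6700)/1.03=24.3932; Δ=(70.4300−14.6700)/(79.6075−52.6979)=2.0721; B=V−Δ·S=-91.7735
Node (2,2) S=84.6888: V=(p*·36.1300+(1−p*)·70.4300)/1.03=62.1347; Δ=(36.1300−70.4300)/(120.2581−79.6075)=-0.8438; B=V−Δ·S=133.5930
Node (1,0) S=39.4800: V=(p*·24.3932+(1−p*)·47.9654)/1.03=42.2773; Δ=(24.3932−47.9654)/(56.0616−37.1112)=-1.2439; B=V−Δ·S=91.3861
Node (1,1) S=59.6400: V=(p*·62.1347+(1−p*)·24.3932)/1.03=30.5531; Δ=(62.1347−24.3932)/(84.6888−56.0616)=1.3184; B=V−Δ·S=-48.0750
Node (0,0) S=42.0000: V=(p*·30.5531+(1−p*)·42.2773)/1.03=38.9117; Δ=(30.5531−42.2773)/(59.6400−39.4800)=-0.5816; B=V−Δ·S=63.3370
Check: Δ(0,0)·S0 + B(0,0) = 38.9117 = V0.

(0,0): Delta=-0.5816 Bond=63.3370
(1,0): Delta=-1.2439 Bond=91.3861
(1,1): Delta=1.3184 Bond=-48.0750
(2,0): Delta=-2.3999 Bond=137.0279
(2,1): Delta=2.0721 Bond=-91.7735
(2,2): Delta=-0.8438 Bond=133.5930
V0=38.9117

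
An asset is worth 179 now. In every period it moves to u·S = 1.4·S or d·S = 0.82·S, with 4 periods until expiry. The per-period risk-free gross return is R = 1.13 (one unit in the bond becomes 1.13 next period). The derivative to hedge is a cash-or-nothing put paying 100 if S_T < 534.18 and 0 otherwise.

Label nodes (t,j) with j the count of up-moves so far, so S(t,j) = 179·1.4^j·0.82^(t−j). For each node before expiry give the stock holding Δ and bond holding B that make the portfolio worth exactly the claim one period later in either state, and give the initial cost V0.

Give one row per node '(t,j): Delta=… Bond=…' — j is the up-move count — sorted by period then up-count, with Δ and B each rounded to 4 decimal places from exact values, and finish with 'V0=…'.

Since d<R<u, set p* = (R−d)/(u−d) = 0.5345; price each node as the discounted p*-expectation of its children.
Terminal values V(4,·): V(4,0)=100.0000, V(4,1)=100.0000, V(4,2)=100.0000, V(4,3)=100.0000, V(4,4)=0.0000
(3,0): S=98.6949. Δ = (V_up−V_dn)/(S_up−S_dn) = (100.0000−100.0000)/(138.1728−80.9298) = 0.0000. V = [p*·100.0000 + (1−p*)·100.0000]/1.13 = 88.4956. B = V − Δ·S = 88.4956.
(3,1): S=168.5034. Δ = (V_up−V_dn)/(S_up−S_dn) = (100.0000−100.0000)/(235.9048−138.1728) = 0.0000. V = [p*·100.0000 + (1−p*)·100.0000]/1.13 = 88.4956. B = V − Δ·S = 88.4956.
(3,2): S=287.6888. Δ = (V_up−V_dn)/(S_up−S_dn) = (100.0000−100.0000)/(402.7643−235.9048) = 0.0000. V = [p*·100.0000 + (1−p*)·100.0000]/1.13 = 88.4956. B = V − Δ·S = 88.4956.
(3,3): S=491.1760. Δ = (V_up−V_dn)/(S_up−S_dn) = (0.0000−100.0000)/(687.6464−402.7643) = -0.3510. V = [p*·0.0000 + (1−p*)·100.0000]/1.13 = 41.1962. B = V − Δ·S = 213.6100.
(2,0): S=120.3596. Δ = (V_up−V_dn)/(S_up−S_dn) = (88.4956−88.4956)/(168.5034−98.6949) = 0.0000. V = [p*·88.4956 + (1−p*)·88.4956]/1.13 = 78.3147. B = V − Δ·S = 78.3147.
(2,1): S=205.4920. Δ = (V_up−V_dn)/(S_up−S_dn) = (88.4956−88.4956)/(287.6888−168.5034) = 0.0000. V = [p*·88.4956 + (1−p*)·88.4956]/1.13 = 78.3147. B = V − Δ·S = 78.3147.
(2,2): S=350.8400. Δ = (V_up−V_dn)/(S_up−S_dn) = (41.1962−88.4956)/(491.1760−287.6888) = -0.2324. V = [p*·41.1962 + (1−p*)·88.4956]/1.13 = 55.9424. B = V − Δ·S = 137.4930.
(1,0): S=146.7800. Δ = (V_up−V_dn)/(S_up−S_dn) = (78.3147−78.3147)/(205.4920−120.3596) = 0.0000. V = [p*·78.3147 + (1−p*)·78.3147]/1.13 = 69.3050. B = V − Δ·S = 69.3050.
(1,1): S=250.6000. Δ = (V_up−V_dn)/(S_up−S_dn) = (55.9424−78.3147)/(350.8400−205.4920) = -0.1539. V = [p*·55.9424 + (1−p*)·78.3147]/1.13 = 58.7231. B = V − Δ·S = 97.2960.
(0,0): S=179.0000. Δ = (V_up−V_dn)/(S_up−S_dn) = (58.7231−69.3050)/(250.6000−146.7800) = -0.1019. V = [p*·58.7231 + (1−p*)·69.3050]/1.13 = 56.3267. B = V − Δ·S = 74.5714.
Root portfolio cost Δ·179+B reproduces V0=56.3267.

(0,0): Delta=-0.1019 Bond=74.5714
(1,0): Delta=0.0000 Bond=69.3050
(1,1): Delta=-0.1539 Bond=97.2960
(2,0): Delta=0.0000 Bond=78.3147
(2,1): Delta=0.0000 Bond=78.3147
(2,2): Delta=-0.2324 Bond=137.4930
(3,0): Delta=0.0000 Bond=88.4956
(3,1): Delta=0.0000 Bond=88.4956
(3,2): Delta=0.0000 Bond=88.4956
(3,3): Delta=-0.3510 Bond=213.6100
V0=56.3267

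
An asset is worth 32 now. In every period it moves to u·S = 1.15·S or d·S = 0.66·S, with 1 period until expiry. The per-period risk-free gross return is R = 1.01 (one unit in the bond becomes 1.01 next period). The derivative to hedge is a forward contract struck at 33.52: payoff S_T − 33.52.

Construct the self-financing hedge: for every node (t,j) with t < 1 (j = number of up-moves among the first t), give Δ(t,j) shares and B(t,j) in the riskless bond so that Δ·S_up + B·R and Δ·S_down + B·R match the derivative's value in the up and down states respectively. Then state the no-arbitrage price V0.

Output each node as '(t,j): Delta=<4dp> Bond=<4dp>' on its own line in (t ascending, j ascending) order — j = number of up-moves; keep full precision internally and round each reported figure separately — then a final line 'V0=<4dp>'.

(0,0): Delta=1.0000 Bond=-33.1881
V0=-1.1881

No-arbitrage ⇒ martingale measure with p* = (R−d)/(u−d) = 0.7143.
Payoff layer (t=1): V(1,0)=-12.4000, V(1,1)=3.2800
Node (0,0) S=32.0000: V=(p*·3.2800+(1−p*)·-12.4000)/1.01=-1.1881; Δ=(3.2800−-12.4000)/(36.8000−21.1200)=1.0000; B=V−Δ·S=-33.1881
Root portfolio cost Δ·32+B reproduces V0=-1.1881.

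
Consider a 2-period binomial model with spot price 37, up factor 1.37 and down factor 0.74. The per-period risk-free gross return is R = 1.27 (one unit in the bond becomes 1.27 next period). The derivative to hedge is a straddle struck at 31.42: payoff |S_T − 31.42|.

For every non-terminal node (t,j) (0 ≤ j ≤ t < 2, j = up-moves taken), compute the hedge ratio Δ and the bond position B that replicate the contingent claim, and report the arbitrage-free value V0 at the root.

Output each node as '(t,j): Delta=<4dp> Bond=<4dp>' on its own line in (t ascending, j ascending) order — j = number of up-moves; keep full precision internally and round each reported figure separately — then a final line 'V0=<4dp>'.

(0,0): Delta=0.8803 Bond=-14.7043
(1,0): Delta=-0.2938 Bond=13.4740
(1,1): Delta=1.0000 Bond=-24.7402
V0=17.8682

No-arbitrage ⇒ martingale measure with p* = (R−d)/(u−d) = 0.8413.
Terminal values V(2,·): V(2,0)=11.1588, V(2,1)=6.0906, V(2,2)=38.0253
Node (1,0) S=27.3800: V=(p*·6.0906+(1−p*)·11.1588)/1.27=5.4292; Δ=(6.0906−11.1588)/(37.5106−20.2612)=-0.2938; B=V−Δ·S=13.4740
Node (1,1) S=50.6900: V=(p*·38.0253+(1−p*)·6.0906)/1.27=25.9498; Δ=(38.0253−6.0906)/(69.4453−37.5106)=1.0000; B=V−Δ·S=-24.7402
Node (0,0) S=37.0000: V=(p*·25.9498+(1−p*)·5.4292)/1.27=17.8682; Δ=(25.9498−5.4292)/(50.6900−27.3800)=0.8803; B=V−Δ·S=-14.7043
Root portfolio cost Δ·37+B reproduces V0=17.8682.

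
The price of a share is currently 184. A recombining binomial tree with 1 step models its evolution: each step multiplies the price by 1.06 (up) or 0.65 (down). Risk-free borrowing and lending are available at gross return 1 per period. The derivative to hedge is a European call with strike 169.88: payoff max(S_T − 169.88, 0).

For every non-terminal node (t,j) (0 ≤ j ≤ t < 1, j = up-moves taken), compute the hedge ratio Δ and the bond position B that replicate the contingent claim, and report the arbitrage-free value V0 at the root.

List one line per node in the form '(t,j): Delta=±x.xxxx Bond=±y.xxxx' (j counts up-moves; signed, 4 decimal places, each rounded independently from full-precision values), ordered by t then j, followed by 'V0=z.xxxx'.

Under the risk-neutral measure, an up-move has probability p* = (R−d)/(u−d) = 0.8537 and values discount at R = 1.
Terminal values V(1,·): V(1,0)=0.0000, V(1,1)=25.1600
  t=0,j=0: stock 184.0000 → up 195.0400 (V=25.1600), down 119.6000 (V=0.0000). Price 21.4780; hedge Δ=0.3335, bond B=-39.8878.
Check: Δ(0,0)·S0 + B(0,0) = 21.4780 = V0.

(0,0): Delta=0.3335 Bond=-39.8878
V0=21.4780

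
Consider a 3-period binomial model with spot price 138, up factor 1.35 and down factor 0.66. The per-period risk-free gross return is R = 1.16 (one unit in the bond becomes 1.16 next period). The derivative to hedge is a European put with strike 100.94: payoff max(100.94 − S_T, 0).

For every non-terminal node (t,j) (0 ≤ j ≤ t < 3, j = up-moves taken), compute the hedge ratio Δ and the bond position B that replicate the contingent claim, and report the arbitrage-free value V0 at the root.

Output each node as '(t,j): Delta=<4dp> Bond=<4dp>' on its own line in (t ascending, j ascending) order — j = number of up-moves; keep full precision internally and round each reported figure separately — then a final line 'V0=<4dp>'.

(0,0): Delta=-0.0862 Bond=14.8017
(1,0): Delta=-0.3534 Bond=41.5053
(1,1): Delta=-0.0365 Bond=7.9226
(2,0): Delta=-1.0000 Bond=87.0172
(2,1): Delta=-0.2332 Bond=33.3751
(2,2): Delta=0.0000 Bond=0.0000
V0=2.9092

Since d<R<u, set p* = (R−d)/(u−d) = 0.7246; price each node as the discounted p*-expectation of its children.
Terminal payoffs: V(3,0)=61.2656, V(3,1)=19.7877, V(3,2)=0.0000, V(3,3)=0.0000
(2,0): S=60.1128. Δ = (V_up−V_dn)/(S_up−S_dn) = (19.7877−61.2656)/(81.1523−39.6744) = -1.0000. V = [p*·19.7877 + (1−p*)·61.2656]/1.16 = 26.9044. B = V − Δ·S = 87.0172.
(2,1): S=122.9580. Δ = (V_up−V_dn)/(S_up−S_dn) = (0.0000−19.7877)/(165.9933−81.1523) = -0.2332. V = [p*·0.0000 + (1−p*)·19.7877]/1.16 = 4.6972. B = V − Δ·S = 33.3751.
(2,2): S=251.5050. Δ = (V_up−V_dn)/(S_up−S_dn) = (0.0000−0.0000)/(339.5318−165.9933) = 0.0000. V = [p*·0.0000 + (1−p*)·0.0000]/1.16 = 0.0000. B = V − Δ·S = 0.0000.
(1,0): S=91.0800. Δ = (V_up−V_dn)/(S_up−S_dn) = (4.6972−26.9044)/(122.9580−60.1128) = -0.3534. V = [p*·4.6972 + (1−p*)·26.9044]/1.16 = 9.3209. B = V − Δ·S = 41.5053.
(1,1): S=186.3000. Δ = (V_up−V_dn)/(S_up−S_dn) = (0.0000−4.6972)/(251.5050−122.9580) = -0.0365. V = [p*·0.0000 + (1−p*)·4.6972]/1.16 = 1.1150. B = V − Δ·S = 7.9226.
(0,0): S=138.0000. Δ = (V_up−V_dn)/(S_up−S_dn) = (1.1150−9.3209)/(186.3000−91.0800) = -0.0862. V = [p*·1.1150 + (1−p*)·9.3209]/1.16 = 2.9092. B = V − Δ·S = 14.8017.
Self-financing check: at every node Δ·S+B equals the discounted successor values.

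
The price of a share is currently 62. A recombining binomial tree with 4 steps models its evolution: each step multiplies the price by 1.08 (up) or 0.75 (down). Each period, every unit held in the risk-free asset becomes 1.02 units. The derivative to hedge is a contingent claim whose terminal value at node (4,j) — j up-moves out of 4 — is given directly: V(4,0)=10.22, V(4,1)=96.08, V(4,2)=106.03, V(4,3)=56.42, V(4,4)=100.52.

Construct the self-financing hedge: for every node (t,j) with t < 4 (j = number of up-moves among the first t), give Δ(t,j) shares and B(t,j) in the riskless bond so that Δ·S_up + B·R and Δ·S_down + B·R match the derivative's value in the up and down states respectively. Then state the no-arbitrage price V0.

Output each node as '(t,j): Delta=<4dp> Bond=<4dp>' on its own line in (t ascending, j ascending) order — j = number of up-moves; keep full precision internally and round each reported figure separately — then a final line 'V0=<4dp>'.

The replicating-portfolio and risk-neutral prices coincide; use p* = (1.02−0.75)/(1.08−0.75) = 0.8182 for the latter.
Terminal payoffs: V(4,0)=10.2200, V(4,1)=96.0800, V(4,2)=106.0300, V(4,3)=56.4200, V(4,4)=100.5200
  t=3,j=0: stock 26.1562 → up 28.2488 (V=96.0800), down 19.6172 (V=10.2200). Price 78.8913; hedge Δ=9.9472, bond B=-181.2906.
  t=3,j=1: stock 37.6650 → up 40.6782 (V=106.0300), down 28.2488 (V=96.0800). Price 102.1774; hedge Δ=0.8005, bond B=72.0258.
  t=3,j=2: stock 54.2376 → up 58.5766 (V=56.4200), down 40.6782 (V=106.0300). Price 64.1569; hedge Δ=-2.7718, bond B=214.4902.
  t=3,j=3: stock 78.1021 → up 84.3503 (V=100.5200), down 58.5766 (V=56.4200). Price 90.6881; hedge Δ=1.7110, bond B=-42.9483.
  t=2,j=0: stock 34.8750 → up 37.6650 (V=102.1774), down 26.1562 (V=78.8913). Price 96.0231; hedge Δ=2.0233, bond B=25.4591.
  t=2,j=1: stock 50.2200 → up 54.2376 (V=64.1569), down 37.6650 (V=102.1774). Price 69.6762; hedge Δ=-2.2942, bond B=184.8898.
  t=2,j=2: stock 72.3168 → up 78.1021 (V=90.6881), down 54.2376 (V=64.1569). Price 84.1806; hedge Δ=1.1117, bond B=3.7830.
  t=1,j=0: stock 46.5000 → up 50.2200 (V=69.6762), down 34.8750 (V=96.0231). Price 73.0064; hedge Δ=-1.7170, bond B=152.8455.
  t=1,j=1: stock 66.9600 → up 72.3168 (V=84.1806), down 50.2200 (V=69.6762). Price 79.9445; hedge Δ=0.6564, bond B=35.9917.
  t=0,j=0: stock 62.0000 → up 66.9600 (V=79.9445), down 46.5000 (V=73.0064). Price 77.1402; hedge Δ=0.3391, bond B=56.1155.
The time-0 hedge costs 77.1402, which is the no-arbitrage price.

(0,0): Delta=0.3391 Bond=56.1155
(1,0): Delta=-1.7170 Bond=152.8455
(1,1): Delta=0.6564 Bond=35.9917
(2,0): Delta=2.0233 Bond=25.4591
(2,1): Delta=-2.2942 Bond=184.8898
(2,2): Delta=1.1117 Bond=3.7830
(3,0): Delta=9.9472 Bond=-181.2906
(3,1): Delta=0.8005 Bond=72.0258
(3,2): Delta=-2.7718 Bond=214.4902
(3,3): Delta=1.7110 Bond=-42.9483
V0=77.1402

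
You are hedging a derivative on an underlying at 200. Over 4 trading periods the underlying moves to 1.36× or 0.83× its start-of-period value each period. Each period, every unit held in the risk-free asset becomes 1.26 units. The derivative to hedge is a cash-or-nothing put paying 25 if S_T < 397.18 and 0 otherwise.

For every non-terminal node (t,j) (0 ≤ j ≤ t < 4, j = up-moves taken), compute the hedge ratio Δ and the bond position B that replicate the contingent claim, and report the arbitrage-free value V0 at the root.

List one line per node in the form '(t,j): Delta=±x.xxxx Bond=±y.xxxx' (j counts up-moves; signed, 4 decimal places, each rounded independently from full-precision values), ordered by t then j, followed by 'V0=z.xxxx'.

Risk-neutral probability p* = (R−d)/(u−d) = (1.26−0.83)/(1.36−0.83) = 0.8113.
Terminal payoffs: V(4,0)=25.0000, V(4,1)=25.0000, V(4,2)=25.0000, V(4,3)=0.0000, V(4,4)=0.0000
Node (3,0) S=114.3574: V=(p*·25.0000+(1−p*)·25.0000)/1.26=19.8413; Δ=(25.0000−25.0000)/(155.5261−94.9166)=0.0000; B=V−Δ·S=19.8413
Node (3,1) S=187.3808: V=(p*·25.0000+(1−p*)·25.0000)/1.26=19.8413; Δ=(25.0000−25.0000)/(254.8379−155.5261)=0.0000; B=V−Δ·S=19.8413
Node (3,2) S=307.0336: V=(p*·0.0000+(1−p*)·25.0000)/1.26=3.7436; Δ=(0.0000−25.0000)/(417.5657−254.8379)=-0.1536; B=V−Δ·S=50.9134
Node (3,3) S=503.0912: V=(p*·0.0000+(1−p*)·0.0000)/1.26=0.0000; Δ=(0.0000−0.0000)/(684.2040−417.5657)=0.0000; B=V−Δ·S=0.0000
Node (2,0) S=137.7800: V=(p*·19.8413+(1−p*)·19.8413)/1.26=15.7470; Δ=(19.8413−19.8413)/(187.3808−114.3574)=0.0000; B=V−Δ·S=15.7470
Node (2,1) S=225.7600: V=(p*·3.7436+(1−p*)·19.8413)/1.26=5.3817; Δ=(3.7436−19.8413)/(307.0336−187.3808)=-0.1345; B=V−Δ·S=35.7546
Node (2,2) S=369.9200: V=(p*·0.0000+(1−p*)·3.7436)/1.26=0.5606; Δ=(0.0000−3.7436)/(503.0912−307.0336)=-0.0191; B=V−Δ·S=7.6241
Node (1,0) S=166.0000: V=(p*·5.3817+(1−p*)·15.7470)/1.26=5.8233; Δ=(5.3817−15.7470)/(225.7600−137.7800)=-0.1178; B=V−Δ·S=25.3806
Node (1,1) S=272.0000: V=(p*·0.5606+(1−p*)·5.3817)/1.26=1.1669; Δ=(0.5606−5.3817)/(369.9200−225.7600)=-0.0334; B=V−Δ·S=10.2633
Node (0,0) S=200.0000: V=(p*·1.1669+(1−p*)·5.8233)/1.26=1.6234; Δ=(1.1669−5.8233)/(272.0000−166.0000)=-0.0439; B=V−Δ·S=10.4092
Check: Δ(0,0)·S0 + B(0,0) = 1.6234 = V0.

(0,0): Delta=-0.0439 Bond=10.4092
(1,0): Delta=-0.1178 Bond=25.3806
(1,1): Delta=-0.0334 Bond=10.2633
(2,0): Delta=0.0000 Bond=15.7470
(2,1): Delta=-0.1345 Bond=35.7546
(2,2): Delta=-0.0191 Bond=7.6241
(3,0): Delta=0.0000 Bond=19.8413
(3,1): Delta=0.0000 Bond=19.8413
(3,2): Delta=-0.1536 Bond=50.9134
(3,3): Delta=0.0000 Bond=0.0000
V0=1.6234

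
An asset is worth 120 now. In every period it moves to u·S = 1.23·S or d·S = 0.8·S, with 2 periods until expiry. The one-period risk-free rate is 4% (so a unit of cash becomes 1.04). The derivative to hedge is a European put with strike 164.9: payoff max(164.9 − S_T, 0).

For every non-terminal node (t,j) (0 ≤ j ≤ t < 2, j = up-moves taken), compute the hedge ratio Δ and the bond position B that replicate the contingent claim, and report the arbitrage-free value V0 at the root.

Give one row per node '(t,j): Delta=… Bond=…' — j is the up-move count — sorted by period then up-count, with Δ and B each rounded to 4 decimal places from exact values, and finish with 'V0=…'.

(0,0): Delta=-0.8269 Bond=136.4763
(1,0): Delta=-1.0000 Bond=158.5577
(1,1): Delta=-0.7377 Bond=128.7759
V0=37.2542

The replicating-portfolio and risk-neutral prices coincide; use p* = (1.04−0.8)/(1.23−0.8) = 0.5581 for the latter.
Payoff layer (t=2): V(2,0)=88.1000, V(2,1)=46.8200, V(2,2)=0.0000
  t=1,j=0: stock 96.0000 → up 118.0800 (V=46.8200), down 76.8000 (V=88.1000). Price 62.5577; hedge Δ=-1.0000, bond B=158.5577.
  t=1,j=1: stock 147.6000 → up 181.5480 (V=0.0000), down 118.0800 (V=46.8200). Price 19.8922; hedge Δ=-0.7377, bond B=128.7759.
  t=0,j=0: stock 120.0000 → up 147.6000 (V=19.8922), down 96.0000 (V=62.5577). Price 37.2542; hedge Δ=-0.8269, bond B=136.4763.
The time-0 hedge costs 37.2542, which is the no-arbitrage price.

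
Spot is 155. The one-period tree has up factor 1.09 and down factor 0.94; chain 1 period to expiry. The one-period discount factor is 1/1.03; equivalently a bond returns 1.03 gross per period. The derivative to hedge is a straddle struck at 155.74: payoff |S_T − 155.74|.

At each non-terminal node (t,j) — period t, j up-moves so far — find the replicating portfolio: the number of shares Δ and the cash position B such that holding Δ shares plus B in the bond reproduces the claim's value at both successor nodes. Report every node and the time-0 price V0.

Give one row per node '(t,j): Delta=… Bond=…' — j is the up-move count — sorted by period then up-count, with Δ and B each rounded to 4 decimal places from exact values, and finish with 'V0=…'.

No-arbitrage ⇒ martingale measure with p* = (R−d)/(u−d) = 0.6000.
Terminal values V(1,·): V(1,0)=10.0400, V(1,1)=13.2100
  t=0,j=0: stock 155.0000 → up 168.9500 (V=13.2100), down 145.7000 (V=10.0400). Price 11.5942; hedge Δ=0.1363, bond B=-9.5392.
Check: Δ(0,0)·S0 + B(0,0) = 11.5942 = V0.

(0,0): Delta=0.1363 Bond=-9.5392
V0=11.5942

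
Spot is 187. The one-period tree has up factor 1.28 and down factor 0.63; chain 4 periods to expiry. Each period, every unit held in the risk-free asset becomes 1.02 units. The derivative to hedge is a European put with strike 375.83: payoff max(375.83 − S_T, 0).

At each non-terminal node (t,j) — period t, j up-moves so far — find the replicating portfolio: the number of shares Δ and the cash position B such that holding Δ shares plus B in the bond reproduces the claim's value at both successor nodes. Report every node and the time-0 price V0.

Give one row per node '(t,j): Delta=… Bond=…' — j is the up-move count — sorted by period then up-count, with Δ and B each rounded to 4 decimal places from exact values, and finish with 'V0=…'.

Since d<R<u, set p* = (R−d)/(u−d) = 0.6000; price each node as the discounted p*-expectation of its children.
Terminal payoffs: V(4,0)=346.3720, V(4,1)=315.9788, V(4,2)=254.2275, V(4,3)=128.7645, V(4,4)=0.0000
Node (3,0) S=46.7588: V=(p*·315.9788+(1−p*)·346.3720)/1.02=321.7020; Δ=(315.9788−346.3720)/(59.8512−29.4580)=-1.0000; B=V−Δ·S=368.4608
Node (3,1) S=95.0020: V=(p*·254.2275+(1−p*)·315.9788)/1.02=273.4588; Δ=(254.2275−315.9788)/(121.6025−59.8512)=-1.0000; B=V−Δ·S=368.4608
Node (3,2) S=193.0199: V=(p*·128.7645+(1−p*)·254.2275)/1.02=175.4409; Δ=(128.7645−254.2275)/(247.0655−121.6025)=-1.0000; B=V−Δ·S=368.4608
Node (3,3) S=392.1674: V=(p*·0.0000+(1−p*)·128.7645)/1.02=50.4959; Δ=(0.0000−128.7645)/(501.9743−247.0655)=-0.5051; B=V−Δ·S=248.5952
Node (2,0) S=74.2203: V=(p*·273.4588+(1−p*)·321.7020)/1.02=287.0158; Δ=(273.4588−321.7020)/(95.0020−46.7588)=-1.0000; B=V−Δ·S=361.2361
Node (2,1) S=150.7968: V=(p*·175.4409+(1−p*)·273.4588)/1.02=210.4393; Δ=(175.4409−273.4588)/(193.0199−95.0020)=-1.0000; B=V−Δ·S=361.2361
Node (2,2) S=306.3808: V=(p*·50.4959+(1−p*)·175.4409)/1.02=98.5038; Δ=(50.4959−175.4409)/(392.1674−193.0199)=-0.6274; B=V−Δ·S=290.7269
Node (1,0) S=117.8100: V=(p*·210.4393+(1−p*)·287.0158)/1.02=236.3430; Δ=(210.4393−287.0158)/(150.7968−74.2203)=-1.0000; B=V−Δ·S=354.1530
Node (1,1) S=239.3600: V=(p*·98.5038+(1−p*)·210.4393)/1.02=140.4686; Δ=(98.5038−210.4393)/(306.3808−150.7968)=-0.7195; B=V−Δ·S=312.6770
Node (0,0) S=187.0000: V=(p*·140.4686+(1−p*)·236.3430)/1.02=175.3121; Δ=(140.4686−236.3430)/(239.3600−117.8100)=-0.7888; B=V−Δ·S=322.8112
Root portfolio cost Δ·187+B reproduces V0=175.3121.

(0,0): Delta=-0.7888 Bond=322.8112
(1,0): Delta=-1.0000 Bond=354.1530
(1,1): Delta=-0.7195 Bond=312.6770
(2,0): Delta=-1.0000 Bond=361.2361
(2,1): Delta=-1.0000 Bond=361.2361
(2,2): Delta=-0.6274 Bond=290.7269
(3,0): Delta=-1.0000 Bond=368.4608
(3,1): Delta=-1.0000 Bond=368.4608
(3,2): Delta=-1.0000 Bond=368.4608
(3,3): Delta=-0.5051 Bond=248.5952
V0=175.3121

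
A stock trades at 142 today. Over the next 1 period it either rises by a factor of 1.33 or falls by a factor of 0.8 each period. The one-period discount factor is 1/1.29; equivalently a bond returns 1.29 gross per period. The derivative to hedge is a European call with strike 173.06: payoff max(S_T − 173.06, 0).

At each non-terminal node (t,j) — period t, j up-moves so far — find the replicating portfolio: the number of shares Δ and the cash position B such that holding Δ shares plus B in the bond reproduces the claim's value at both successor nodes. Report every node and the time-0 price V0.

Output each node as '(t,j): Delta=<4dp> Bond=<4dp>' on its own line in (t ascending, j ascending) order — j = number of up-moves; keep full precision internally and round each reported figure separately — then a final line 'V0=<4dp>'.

(0,0): Delta=0.2099 Bond=-18.4876
V0=11.3237

No-arbitrage ⇒ martingale measure with p* = (R−d)/(u−d) = 0.9245.
Terminal values V(1,·): V(1,0)=0.0000, V(1,1)=15.8000
(0,0): S=142.0000. Δ = (V_up−V_dn)/(S_up−S_dn) = (15.8000−0.0000)/(188.8600−113.6000) = 0.2099. V = [p*·15.8000 + (1−p*)·0.0000]/1.29 = 11.3237. B = V − Δ·S = -18.4876.
Root portfolio cost Δ·142+B reproduces V0=11.3237.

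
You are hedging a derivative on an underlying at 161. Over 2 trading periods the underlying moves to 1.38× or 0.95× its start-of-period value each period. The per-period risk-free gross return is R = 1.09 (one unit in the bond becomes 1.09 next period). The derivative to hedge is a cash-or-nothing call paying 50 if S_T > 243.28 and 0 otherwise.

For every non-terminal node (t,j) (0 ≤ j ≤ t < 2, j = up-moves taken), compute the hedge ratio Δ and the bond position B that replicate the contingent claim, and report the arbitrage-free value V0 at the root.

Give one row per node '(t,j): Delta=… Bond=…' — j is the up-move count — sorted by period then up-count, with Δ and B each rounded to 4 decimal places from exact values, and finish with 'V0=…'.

Risk-neutral probability p* = (R−d)/(u−d) = (1.09−0.95)/(1.38−0.95) = 0.3256.
Terminal values V(2,·): V(2,0)=0.0000, V(2,1)=0.0000, V(2,2)=50.0000
  t=1,j=0: stock 152.9500 → up 211.0710 (V=0.0000), down 145.3025 (V=0.0000). Price 0.0000; hedge Δ=0.0000, bond B=0.0000.
  t=1,j=1: stock 222.1800 → up 306.6084 (V=50.0000), down 211.0710 (V=0.0000). Price 14.9349; hedge Δ=0.5234, bond B=-101.3441.
  t=0,j=0: stock 161.0000 → up 222.1800 (V=14.9349), down 152.9500 (V=0.0000). Price 4.4610; hedge Δ=0.2157, bond B=-30.2713.
Check: Δ(0,0)·S0 + B(0,0) = 4.4610 = V0.

(0,0): Delta=0.2157 Bond=-30.2713
(1,0): Delta=0.0000 Bond=0.0000
(1,1): Delta=0.5234 Bond=-101.3441
V0=4.4610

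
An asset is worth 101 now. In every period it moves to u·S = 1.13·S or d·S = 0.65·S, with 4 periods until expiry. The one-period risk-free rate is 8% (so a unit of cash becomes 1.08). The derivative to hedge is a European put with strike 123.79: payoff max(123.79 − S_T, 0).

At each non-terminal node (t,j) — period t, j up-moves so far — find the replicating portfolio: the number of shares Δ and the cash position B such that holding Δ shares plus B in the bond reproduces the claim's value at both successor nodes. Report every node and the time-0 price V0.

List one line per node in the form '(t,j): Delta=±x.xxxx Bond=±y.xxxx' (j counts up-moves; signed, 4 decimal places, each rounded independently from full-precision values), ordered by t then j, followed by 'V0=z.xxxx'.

(0,0): Delta=-0.5187 Bond=61.7308
(1,0): Delta=-1.0000 Bond=98.2685
(1,1): Delta=-0.4865 Bond=62.9949
(2,0): Delta=-1.0000 Bond=106.1300
(2,1): Delta=-1.0000 Bond=106.1300
(2,2): Delta=-0.4521 Bond=63.6048
(3,0): Delta=-1.0000 Bond=114.6204
(3,1): Delta=-1.0000 Bond=114.6204
(3,2): Delta=-1.0000 Bond=114.6204
(3,3): Delta=-0.4155 Bond=63.3528
V0=9.3450

Since d<R<u, set p* = (R−d)/(u−d) = 0.8958; price each node as the discounted p*-expectation of its children.
Terminal payoffs: V(4,0)=105.7609, V(4,1)=92.4470, V(4,2)=69.3015, V(4,3)=29.0638, V(4,4)=0.0000
(3,0): S=27.7371. Δ = (V_up−V_dn)/(S_up−S_dn) = (92.4470−105.7609)/(31.3430−18.0291) = -1.0000. V = [p*·92.4470 + (1−p*)·105.7609]/1.08 = 86.8832. B = V − Δ·S = 114.6204.
(3,1): S=48.2199. Δ = (V_up−V_dn)/(S_up−S_dn) = (69.3015−92.4470)/(54.4885−31.3430) = -1.0000. V = [p*·69.3015 + (1−p*)·92.4470]/1.08 = 66.4004. B = V − Δ·S = 114.6204.
(3,2): S=83.8285. Δ = (V_up−V_dn)/(S_up−S_dn) = (29.0638−69.3015)/(94.7262−54.4885) = -1.0000. V = [p*·29.0638 + (1−p*)·69.3015]/1.08 = 30.7919. B = V − Δ·S = 114.6204.
(3,3): S=145.7326. Δ = (V_up−V_dn)/(S_up−S_dn) = (0.0000−29.0638)/(164.6778−94.7262) = -0.4155. V = [p*·0.0000 + (1−p*)·29.0638]/1.08 = 2.8032. B = V − Δ·S = 63.3528.
(2,0): S=42.6725. Δ = (V_up−V_dn)/(S_up−S_dn) = (66.4004−86.8832)/(48.2199−27.7371) = -1.0000. V = [p*·66.4004 + (1−p*)·86.8832]/1.08 = 63.4575. B = V − Δ·S = 106.1300.
(2,1): S=74.1845. Δ = (V_up−V_dn)/(S_up−S_dn) = (30.7919−66.4004)/(83.8285−48.2199) = -1.0000. V = [p*·30.7919 + (1−p*)·66.4004]/1.08 = 31.9455. B = V − Δ·S = 106.1300.
(2,2): S=128.9669. Δ = (V_up−V_dn)/(S_up−S_dn) = (2.8032−30.7919)/(145.7326−83.8285) = -0.4521. V = [p*·2.8032 + (1−p*)·30.7919]/1.08 = 5.2951. B = V − Δ·S = 63.6048.
(1,0): S=65.6500. Δ = (V_up−V_dn)/(S_up−S_dn) = (31.9455−63.4575)/(74.1845−42.6725) = -1.0000. V = [p*·31.9455 + (1−p*)·63.4575]/1.08 = 32.6185. B = V − Δ·S = 98.2685.
(1,1): S=114.1300. Δ = (V_up−V_dn)/(S_up−S_dn) = (5.2951−31.9455)/(128.9669−74.1845) = -0.4865. V = [p*·5.2951 + (1−p*)·31.9455]/1.08 = 7.4733. B = V − Δ·S = 62.9949.
(0,0): S=101.0000. Δ = (V_up−V_dn)/(S_up−S_dn) = (7.4733−32.6185)/(114.1300−65.6500) = -0.5187. V = [p*·7.4733 + (1−p*)·32.6185]/1.08 = 9.3450. B = V − Δ·S = 61.7308.
Self-financing check: at every node Δ·S+B equals the discounted successor values.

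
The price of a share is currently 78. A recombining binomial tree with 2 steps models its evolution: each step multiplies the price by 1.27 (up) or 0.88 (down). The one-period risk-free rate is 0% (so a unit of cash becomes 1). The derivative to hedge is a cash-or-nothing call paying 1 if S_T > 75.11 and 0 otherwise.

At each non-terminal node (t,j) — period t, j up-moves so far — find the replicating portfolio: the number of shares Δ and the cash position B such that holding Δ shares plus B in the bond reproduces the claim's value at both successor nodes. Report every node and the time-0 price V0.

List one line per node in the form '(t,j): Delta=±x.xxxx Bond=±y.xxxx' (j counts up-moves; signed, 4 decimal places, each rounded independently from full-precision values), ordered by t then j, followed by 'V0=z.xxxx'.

(0,0): Delta=0.0228 Bond=-1.2544
(1,0): Delta=0.0374 Bond=-2.2564
(1,1): Delta=0.0000 Bond=1.0000
V0=0.5207

Risk-neutral probability p* = (R−d)/(u−d) = (1−0.88)/(1.27−0.88) = 0.3077.
Payoff layer (t=2): V(2,0)=0.0000, V(2,1)=1.0000, V(2,2)=1.0000
(1,0): S=68.6400. Δ = (V_up−V_dn)/(S_up−S_dn) = (1.0000−0.0000)/(87.1728−60.4032) = 0.0374. V = [p*·1.0000 + (1−p*)·0.0000]/1 = 0.3077. B = V − Δ·S = -2.2564.
(1,1): S=99.0600. Δ = (V_up−V_dn)/(S_up−S_dn) = (1.0000−1.0000)/(125.8062−87.1728) = 0.0000. V = [p*·1.0000 + (1−p*)·1.0000]/1 = 1.0000. B = V − Δ·S = 1.0000.
(0,0): S=78.0000. Δ = (V_up−V_dn)/(S_up−S_dn) = (1.0000−0.3077)/(99.0600−68.6400) = 0.0228. V = [p*·1.0000 + (1−p*)·0.3077]/1 = 0.5207. B = V − Δ·S = -1.2544.
Each (Δ,B) replicates both successor values, so the strategy is self-financing and V0 is arbitrage-free.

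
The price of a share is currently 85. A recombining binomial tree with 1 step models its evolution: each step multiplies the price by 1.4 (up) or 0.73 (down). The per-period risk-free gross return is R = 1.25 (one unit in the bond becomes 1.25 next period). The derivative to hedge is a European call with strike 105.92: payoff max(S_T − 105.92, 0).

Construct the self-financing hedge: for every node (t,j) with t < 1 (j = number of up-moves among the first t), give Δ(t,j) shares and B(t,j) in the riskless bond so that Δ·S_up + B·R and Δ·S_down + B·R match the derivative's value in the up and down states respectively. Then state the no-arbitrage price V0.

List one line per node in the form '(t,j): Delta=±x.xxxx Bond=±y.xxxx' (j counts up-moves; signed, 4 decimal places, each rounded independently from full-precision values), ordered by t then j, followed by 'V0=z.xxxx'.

Risk-neutral probability p* = (R−d)/(u−d) = (1.25−0.73)/(1.4−0.73) = 0.7761.
At expiry t=1: V(1,0)=0.0000, V(1,1)=13.0800
(0,0): S=85.0000. Δ = (V_up−V_dn)/(S_up−S_dn) = (13.0800−0.0000)/(119.0000−62.0500) = 0.2297. V = [p*·13.0800 + (1−p*)·0.0000]/1.25 = 8.1213. B = V − Δ·S = -11.4011.
Root portfolio cost Δ·85+B reproduces V0=8.1213.

(0,0): Delta=0.2297 Bond=-11.4011
V0=8.1213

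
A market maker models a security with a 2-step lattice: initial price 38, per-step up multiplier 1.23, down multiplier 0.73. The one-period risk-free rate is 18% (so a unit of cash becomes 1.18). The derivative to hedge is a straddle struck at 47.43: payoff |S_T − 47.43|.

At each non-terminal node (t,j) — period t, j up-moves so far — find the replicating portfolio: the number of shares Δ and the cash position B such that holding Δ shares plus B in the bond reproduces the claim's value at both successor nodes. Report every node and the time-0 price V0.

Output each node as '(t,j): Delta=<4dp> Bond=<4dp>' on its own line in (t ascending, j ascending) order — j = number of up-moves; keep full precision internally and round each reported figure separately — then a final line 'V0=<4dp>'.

(0,0): Delta=-0.1923 Bond=15.0760
(1,0): Delta=-1.0000 Bond=40.1949
(1,1): Delta=-0.1391 Bond=15.3002
V0=7.7681

Under the risk-neutral measure, an up-move has probability p* = (R−d)/(u−d) = 0.9000 and values discount at R = 1.18.
Terminal payoffs: V(2,0)=27.1798, V(2,1)=13.3098, V(2,2)=10.0602
  t=1,j=0: stock 27.7400 → up 34.1202 (V=13.3098), down 20.2502 (V=27.1798). Price 12.4549; hedge Δ=-1.0000, bond B=40.1949.
  t=1,j=1: stock 46.7400 → up 57.4902 (V=10.0602), down 34.1202 (V=13.3098). Price 8.8010; hedge Δ=-0.1391, bond B=15.3002.
  t=0,j=0: stock 38.0000 → up 46.7400 (V=8.8010), down 27.7400 (V=12.4549). Price 7.7681; hedge Δ=-0.1923, bond B=15.0760.
Self-financing check: at every node Δ·S+B equals the discounted successor values.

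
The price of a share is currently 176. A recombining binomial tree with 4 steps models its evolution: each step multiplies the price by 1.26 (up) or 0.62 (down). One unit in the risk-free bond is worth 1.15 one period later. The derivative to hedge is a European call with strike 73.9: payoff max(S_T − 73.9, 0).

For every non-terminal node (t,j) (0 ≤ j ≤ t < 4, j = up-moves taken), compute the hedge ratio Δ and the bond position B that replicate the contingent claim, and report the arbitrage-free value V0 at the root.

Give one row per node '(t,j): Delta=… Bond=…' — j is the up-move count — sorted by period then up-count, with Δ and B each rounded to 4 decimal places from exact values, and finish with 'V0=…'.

(0,0): Delta=0.9902 Bond=-40.2992
(1,0): Delta=0.9265 Bond=-39.3987
(1,1): Delta=0.9967 Bond=-47.7856
(2,0): Delta=0.5573 Bond=-20.3265
(2,1): Delta=0.9642 Bond=-50.4935
(2,2): Delta=1.0000 Bond=-55.8790
(3,0): Delta=0.0000 Bond=0.0000
(3,1): Delta=0.6142 Bond=-28.2270
(3,2): Delta=1.0000 Bond=-64.2609
(3,3): Delta=1.0000 Bond=-64.2609
V0=133.9737

No-arbitrage ⇒ martingale measure with p* = (R−d)/(u−d) = 0.8281.
Terminal payoffs: V(4,0)=0.0000, V(4,1)=0.0000, V(4,2)=33.5081, V(4,3)=144.3810, V(4,4)=369.7034
(3,0): S=41.9457. Δ = (V_up−V_dn)/(S_up−S_dn) = (0.0000−0.0000)/(52.8516−26.0064) = 0.0000. V = [p*·0.0000 + (1−p*)·0.0000]/1.15 = 0.0000. B = V − Δ·S = 0.0000.
(3,1): S=85.2445. Δ = (V_up−V_dn)/(S_up−S_dn) = (33.5081−0.0000)/(107.4081−52.8516) = 0.6142. V = [p*·33.5081 + (1−p*)·0.0000]/1.15 = 24.1295. B = V − Δ·S = -28.2270.
(3,2): S=173.2389. Δ = (V_up−V_dn)/(S_up−S_dn) = (144.3810−33.5081)/(218.2810−107.4081) = 1.0000. V = [p*·144.3810 + (1−p*)·33.5081]/1.15 = 108.9780. B = V − Δ·S = -64.2609.
(3,3): S=352.0662. Δ = (V_up−V_dn)/(S_up−S_dn) = (369.7034−144.3810)/(443.6034−218.2810) = 1.0000. V = [p*·369.7034 + (1−p*)·144.3810]/1.15 = 287.8053. B = V − Δ·S = -64.2609.
(2,0): S=67.6544. Δ = (V_up−V_dn)/(S_up−S_dn) = (24.1295−0.0000)/(85.2445−41.9457) = 0.5573. V = [p*·24.1295 + (1−p*)·0.0000]/1.15 = 17.3759. B = V − Δ·S = -20.3265.
(2,1): S=137.4912. Δ = (V_up−V_dn)/(S_up−S_dn) = (108.9780−24.1295)/(173.2389−85.2445) = 0.9642. V = [p*·108.9780 + (1−p*)·24.1295]/1.15 = 82.0823. B = V − Δ·S = -50.4935.
(2,2): S=279.4176. Δ = (V_up−V_dn)/(S_up−S_dn) = (287.8053−108.9780)/(352.0662−173.2389) = 1.0000. V = [p*·287.8053 + (1−p*)·108.9780]/1.15 = 223.5386. B = V − Δ·S = -55.8790.
(1,0): S=109.1200. Δ = (V_up−V_dn)/(S_up−S_dn) = (82.0823−17.3759)/(137.4912−67.6544) = 0.9265. V = [p*·82.0823 + (1−p*)·17.3759]/1.15 = 61.7051. B = V − Δ·S = -39.3987.
(1,1): S=221.7600. Δ = (V_up−V_dn)/(S_up−S_dn) = (223.5386−82.0823)/(279.4176−137.4912) = 0.9967. V = [p*·223.5386 + (1−p*)·82.0823]/1.15 = 173.2398. B = V − Δ·S = -47.7856.
(0,0): S=176.0000. Δ = (V_up−V_dn)/(S_up−S_dn) = (173.2398−61.7051)/(221.7600−109.1200) = 0.9902. V = [p*·173.2398 + (1−p*)·61.7051]/1.15 = 133.9737. B = V − Δ·S = -40.2992.
Self-financing check: at every node Δ·S+B equals the discounted successor values.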